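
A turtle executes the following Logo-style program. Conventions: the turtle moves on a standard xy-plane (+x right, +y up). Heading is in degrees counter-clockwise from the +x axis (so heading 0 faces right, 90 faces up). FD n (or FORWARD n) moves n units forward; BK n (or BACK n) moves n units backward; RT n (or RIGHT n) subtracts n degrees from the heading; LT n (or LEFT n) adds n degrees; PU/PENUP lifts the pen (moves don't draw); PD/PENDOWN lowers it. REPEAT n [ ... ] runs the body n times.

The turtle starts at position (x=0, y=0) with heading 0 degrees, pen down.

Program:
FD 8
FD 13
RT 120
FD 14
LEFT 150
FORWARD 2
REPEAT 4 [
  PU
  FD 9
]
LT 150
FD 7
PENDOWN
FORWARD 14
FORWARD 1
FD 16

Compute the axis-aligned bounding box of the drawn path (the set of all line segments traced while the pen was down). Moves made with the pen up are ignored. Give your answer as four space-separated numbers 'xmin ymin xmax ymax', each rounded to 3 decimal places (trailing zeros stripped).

Answer: 0 -12.124 39.909 6.876

Derivation:
Executing turtle program step by step:
Start: pos=(0,0), heading=0, pen down
FD 8: (0,0) -> (8,0) [heading=0, draw]
FD 13: (8,0) -> (21,0) [heading=0, draw]
RT 120: heading 0 -> 240
FD 14: (21,0) -> (14,-12.124) [heading=240, draw]
LT 150: heading 240 -> 30
FD 2: (14,-12.124) -> (15.732,-11.124) [heading=30, draw]
REPEAT 4 [
  -- iteration 1/4 --
  PU: pen up
  FD 9: (15.732,-11.124) -> (23.526,-6.624) [heading=30, move]
  -- iteration 2/4 --
  PU: pen up
  FD 9: (23.526,-6.624) -> (31.321,-2.124) [heading=30, move]
  -- iteration 3/4 --
  PU: pen up
  FD 9: (31.321,-2.124) -> (39.115,2.376) [heading=30, move]
  -- iteration 4/4 --
  PU: pen up
  FD 9: (39.115,2.376) -> (46.909,6.876) [heading=30, move]
]
LT 150: heading 30 -> 180
FD 7: (46.909,6.876) -> (39.909,6.876) [heading=180, move]
PD: pen down
FD 14: (39.909,6.876) -> (25.909,6.876) [heading=180, draw]
FD 1: (25.909,6.876) -> (24.909,6.876) [heading=180, draw]
FD 16: (24.909,6.876) -> (8.909,6.876) [heading=180, draw]
Final: pos=(8.909,6.876), heading=180, 7 segment(s) drawn

Segment endpoints: x in {0, 8, 8.909, 14, 15.732, 21, 24.909, 25.909, 39.909}, y in {-12.124, -11.124, 0, 6.876, 6.876, 6.876}
xmin=0, ymin=-12.124, xmax=39.909, ymax=6.876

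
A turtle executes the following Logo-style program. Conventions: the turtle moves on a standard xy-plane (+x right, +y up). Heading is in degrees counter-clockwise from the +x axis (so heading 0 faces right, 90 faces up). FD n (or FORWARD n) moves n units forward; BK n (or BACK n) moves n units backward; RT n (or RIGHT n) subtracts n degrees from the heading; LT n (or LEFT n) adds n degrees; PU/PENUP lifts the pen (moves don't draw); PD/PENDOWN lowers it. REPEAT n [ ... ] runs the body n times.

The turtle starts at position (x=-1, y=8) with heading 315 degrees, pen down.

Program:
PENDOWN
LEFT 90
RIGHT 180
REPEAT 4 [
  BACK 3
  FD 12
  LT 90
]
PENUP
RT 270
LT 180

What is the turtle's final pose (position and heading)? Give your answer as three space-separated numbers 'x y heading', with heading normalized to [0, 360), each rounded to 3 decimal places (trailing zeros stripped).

Executing turtle program step by step:
Start: pos=(-1,8), heading=315, pen down
PD: pen down
LT 90: heading 315 -> 45
RT 180: heading 45 -> 225
REPEAT 4 [
  -- iteration 1/4 --
  BK 3: (-1,8) -> (1.121,10.121) [heading=225, draw]
  FD 12: (1.121,10.121) -> (-7.364,1.636) [heading=225, draw]
  LT 90: heading 225 -> 315
  -- iteration 2/4 --
  BK 3: (-7.364,1.636) -> (-9.485,3.757) [heading=315, draw]
  FD 12: (-9.485,3.757) -> (-1,-4.728) [heading=315, draw]
  LT 90: heading 315 -> 45
  -- iteration 3/4 --
  BK 3: (-1,-4.728) -> (-3.121,-6.849) [heading=45, draw]
  FD 12: (-3.121,-6.849) -> (5.364,1.636) [heading=45, draw]
  LT 90: heading 45 -> 135
  -- iteration 4/4 --
  BK 3: (5.364,1.636) -> (7.485,-0.485) [heading=135, draw]
  FD 12: (7.485,-0.485) -> (-1,8) [heading=135, draw]
  LT 90: heading 135 -> 225
]
PU: pen up
RT 270: heading 225 -> 315
LT 180: heading 315 -> 135
Final: pos=(-1,8), heading=135, 8 segment(s) drawn

Answer: -1 8 135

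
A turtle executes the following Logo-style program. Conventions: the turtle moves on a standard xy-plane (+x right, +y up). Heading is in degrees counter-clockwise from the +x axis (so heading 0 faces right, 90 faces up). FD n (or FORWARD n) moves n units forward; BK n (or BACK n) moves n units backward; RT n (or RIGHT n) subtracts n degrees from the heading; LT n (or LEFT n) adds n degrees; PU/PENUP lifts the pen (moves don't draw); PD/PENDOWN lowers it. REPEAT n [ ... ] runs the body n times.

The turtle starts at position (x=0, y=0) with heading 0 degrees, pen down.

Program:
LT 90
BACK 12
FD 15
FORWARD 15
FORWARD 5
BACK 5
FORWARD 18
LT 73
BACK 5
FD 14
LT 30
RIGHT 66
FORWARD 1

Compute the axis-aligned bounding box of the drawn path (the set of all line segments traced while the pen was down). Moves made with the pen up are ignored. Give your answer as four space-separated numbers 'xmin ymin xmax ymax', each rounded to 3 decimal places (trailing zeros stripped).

Executing turtle program step by step:
Start: pos=(0,0), heading=0, pen down
LT 90: heading 0 -> 90
BK 12: (0,0) -> (0,-12) [heading=90, draw]
FD 15: (0,-12) -> (0,3) [heading=90, draw]
FD 15: (0,3) -> (0,18) [heading=90, draw]
FD 5: (0,18) -> (0,23) [heading=90, draw]
BK 5: (0,23) -> (0,18) [heading=90, draw]
FD 18: (0,18) -> (0,36) [heading=90, draw]
LT 73: heading 90 -> 163
BK 5: (0,36) -> (4.782,34.538) [heading=163, draw]
FD 14: (4.782,34.538) -> (-8.607,38.631) [heading=163, draw]
LT 30: heading 163 -> 193
RT 66: heading 193 -> 127
FD 1: (-8.607,38.631) -> (-9.209,39.43) [heading=127, draw]
Final: pos=(-9.209,39.43), heading=127, 9 segment(s) drawn

Segment endpoints: x in {-9.209, -8.607, 0, 0, 0, 0, 0, 0, 4.782}, y in {-12, 0, 3, 18, 23, 34.538, 36, 38.631, 39.43}
xmin=-9.209, ymin=-12, xmax=4.782, ymax=39.43

Answer: -9.209 -12 4.782 39.43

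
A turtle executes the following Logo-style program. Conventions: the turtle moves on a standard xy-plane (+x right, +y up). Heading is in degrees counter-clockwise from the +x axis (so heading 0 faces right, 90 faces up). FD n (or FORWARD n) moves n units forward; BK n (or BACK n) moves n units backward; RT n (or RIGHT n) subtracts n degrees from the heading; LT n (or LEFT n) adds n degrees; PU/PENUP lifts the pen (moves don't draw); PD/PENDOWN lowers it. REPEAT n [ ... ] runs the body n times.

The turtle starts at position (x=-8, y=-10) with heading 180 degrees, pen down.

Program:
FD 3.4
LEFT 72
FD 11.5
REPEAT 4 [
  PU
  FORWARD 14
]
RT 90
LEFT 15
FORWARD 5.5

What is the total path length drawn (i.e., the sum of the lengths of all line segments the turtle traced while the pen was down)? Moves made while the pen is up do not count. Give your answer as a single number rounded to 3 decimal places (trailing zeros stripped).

Executing turtle program step by step:
Start: pos=(-8,-10), heading=180, pen down
FD 3.4: (-8,-10) -> (-11.4,-10) [heading=180, draw]
LT 72: heading 180 -> 252
FD 11.5: (-11.4,-10) -> (-14.954,-20.937) [heading=252, draw]
REPEAT 4 [
  -- iteration 1/4 --
  PU: pen up
  FD 14: (-14.954,-20.937) -> (-19.28,-34.252) [heading=252, move]
  -- iteration 2/4 --
  PU: pen up
  FD 14: (-19.28,-34.252) -> (-23.606,-47.567) [heading=252, move]
  -- iteration 3/4 --
  PU: pen up
  FD 14: (-23.606,-47.567) -> (-27.932,-60.882) [heading=252, move]
  -- iteration 4/4 --
  PU: pen up
  FD 14: (-27.932,-60.882) -> (-32.259,-74.196) [heading=252, move]
]
RT 90: heading 252 -> 162
LT 15: heading 162 -> 177
FD 5.5: (-32.259,-74.196) -> (-37.751,-73.908) [heading=177, move]
Final: pos=(-37.751,-73.908), heading=177, 2 segment(s) drawn

Segment lengths:
  seg 1: (-8,-10) -> (-11.4,-10), length = 3.4
  seg 2: (-11.4,-10) -> (-14.954,-20.937), length = 11.5
Total = 14.9

Answer: 14.9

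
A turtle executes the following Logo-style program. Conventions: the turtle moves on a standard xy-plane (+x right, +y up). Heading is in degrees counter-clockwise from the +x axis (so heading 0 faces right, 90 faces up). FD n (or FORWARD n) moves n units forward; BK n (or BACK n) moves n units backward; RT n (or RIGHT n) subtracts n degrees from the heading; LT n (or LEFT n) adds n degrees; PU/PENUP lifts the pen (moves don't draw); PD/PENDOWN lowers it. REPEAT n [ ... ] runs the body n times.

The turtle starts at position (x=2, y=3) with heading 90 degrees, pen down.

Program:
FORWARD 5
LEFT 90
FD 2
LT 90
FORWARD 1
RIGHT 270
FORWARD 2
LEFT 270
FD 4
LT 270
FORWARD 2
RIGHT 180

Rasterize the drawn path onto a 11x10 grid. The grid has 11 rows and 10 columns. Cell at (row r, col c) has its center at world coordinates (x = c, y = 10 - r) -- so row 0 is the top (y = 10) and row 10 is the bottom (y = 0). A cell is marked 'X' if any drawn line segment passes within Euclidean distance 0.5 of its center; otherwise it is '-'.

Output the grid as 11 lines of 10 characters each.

Answer: ----------
----------
XXX-------
XXX-------
--X-------
--X-------
--X-------
XXX-------
----------
----------
----------

Derivation:
Segment 0: (2,3) -> (2,8)
Segment 1: (2,8) -> (0,8)
Segment 2: (0,8) -> (0,7)
Segment 3: (0,7) -> (2,7)
Segment 4: (2,7) -> (2,3)
Segment 5: (2,3) -> (-0,3)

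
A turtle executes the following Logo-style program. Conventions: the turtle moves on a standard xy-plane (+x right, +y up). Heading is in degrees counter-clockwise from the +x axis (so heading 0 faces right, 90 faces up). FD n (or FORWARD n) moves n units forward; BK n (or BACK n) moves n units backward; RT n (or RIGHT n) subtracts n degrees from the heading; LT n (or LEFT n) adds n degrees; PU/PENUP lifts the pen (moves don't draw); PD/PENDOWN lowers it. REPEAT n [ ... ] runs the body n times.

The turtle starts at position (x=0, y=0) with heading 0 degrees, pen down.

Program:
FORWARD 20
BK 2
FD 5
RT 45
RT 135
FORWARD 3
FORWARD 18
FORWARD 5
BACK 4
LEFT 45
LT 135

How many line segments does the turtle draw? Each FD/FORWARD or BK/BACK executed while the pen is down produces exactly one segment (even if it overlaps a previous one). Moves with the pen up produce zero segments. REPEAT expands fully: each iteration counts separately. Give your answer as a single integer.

Executing turtle program step by step:
Start: pos=(0,0), heading=0, pen down
FD 20: (0,0) -> (20,0) [heading=0, draw]
BK 2: (20,0) -> (18,0) [heading=0, draw]
FD 5: (18,0) -> (23,0) [heading=0, draw]
RT 45: heading 0 -> 315
RT 135: heading 315 -> 180
FD 3: (23,0) -> (20,0) [heading=180, draw]
FD 18: (20,0) -> (2,0) [heading=180, draw]
FD 5: (2,0) -> (-3,0) [heading=180, draw]
BK 4: (-3,0) -> (1,0) [heading=180, draw]
LT 45: heading 180 -> 225
LT 135: heading 225 -> 0
Final: pos=(1,0), heading=0, 7 segment(s) drawn
Segments drawn: 7

Answer: 7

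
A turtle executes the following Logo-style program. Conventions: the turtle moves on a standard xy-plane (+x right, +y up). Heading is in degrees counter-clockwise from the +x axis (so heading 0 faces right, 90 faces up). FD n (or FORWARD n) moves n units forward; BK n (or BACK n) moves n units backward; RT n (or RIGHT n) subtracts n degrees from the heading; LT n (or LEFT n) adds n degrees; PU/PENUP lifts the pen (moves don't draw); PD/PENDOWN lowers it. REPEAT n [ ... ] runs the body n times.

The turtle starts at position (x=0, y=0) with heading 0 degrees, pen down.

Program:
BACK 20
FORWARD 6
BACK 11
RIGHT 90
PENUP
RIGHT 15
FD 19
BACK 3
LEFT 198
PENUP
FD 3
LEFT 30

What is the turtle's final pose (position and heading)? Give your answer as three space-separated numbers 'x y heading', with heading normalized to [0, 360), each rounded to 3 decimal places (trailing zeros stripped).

Executing turtle program step by step:
Start: pos=(0,0), heading=0, pen down
BK 20: (0,0) -> (-20,0) [heading=0, draw]
FD 6: (-20,0) -> (-14,0) [heading=0, draw]
BK 11: (-14,0) -> (-25,0) [heading=0, draw]
RT 90: heading 0 -> 270
PU: pen up
RT 15: heading 270 -> 255
FD 19: (-25,0) -> (-29.918,-18.353) [heading=255, move]
BK 3: (-29.918,-18.353) -> (-29.141,-15.455) [heading=255, move]
LT 198: heading 255 -> 93
PU: pen up
FD 3: (-29.141,-15.455) -> (-29.298,-12.459) [heading=93, move]
LT 30: heading 93 -> 123
Final: pos=(-29.298,-12.459), heading=123, 3 segment(s) drawn

Answer: -29.298 -12.459 123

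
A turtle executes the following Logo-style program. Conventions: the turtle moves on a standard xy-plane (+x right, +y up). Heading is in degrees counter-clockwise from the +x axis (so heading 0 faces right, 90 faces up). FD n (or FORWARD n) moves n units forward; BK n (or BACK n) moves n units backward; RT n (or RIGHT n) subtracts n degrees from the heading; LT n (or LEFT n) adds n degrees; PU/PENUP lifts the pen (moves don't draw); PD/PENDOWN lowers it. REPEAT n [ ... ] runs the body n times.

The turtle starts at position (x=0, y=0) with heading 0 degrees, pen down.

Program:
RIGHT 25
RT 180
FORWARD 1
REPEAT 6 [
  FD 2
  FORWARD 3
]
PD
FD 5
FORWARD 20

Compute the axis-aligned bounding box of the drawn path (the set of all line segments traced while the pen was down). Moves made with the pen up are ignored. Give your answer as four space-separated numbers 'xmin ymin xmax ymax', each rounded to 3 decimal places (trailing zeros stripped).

Executing turtle program step by step:
Start: pos=(0,0), heading=0, pen down
RT 25: heading 0 -> 335
RT 180: heading 335 -> 155
FD 1: (0,0) -> (-0.906,0.423) [heading=155, draw]
REPEAT 6 [
  -- iteration 1/6 --
  FD 2: (-0.906,0.423) -> (-2.719,1.268) [heading=155, draw]
  FD 3: (-2.719,1.268) -> (-5.438,2.536) [heading=155, draw]
  -- iteration 2/6 --
  FD 2: (-5.438,2.536) -> (-7.25,3.381) [heading=155, draw]
  FD 3: (-7.25,3.381) -> (-9.969,4.649) [heading=155, draw]
  -- iteration 3/6 --
  FD 2: (-9.969,4.649) -> (-11.782,5.494) [heading=155, draw]
  FD 3: (-11.782,5.494) -> (-14.501,6.762) [heading=155, draw]
  -- iteration 4/6 --
  FD 2: (-14.501,6.762) -> (-16.314,7.607) [heading=155, draw]
  FD 3: (-16.314,7.607) -> (-19.032,8.875) [heading=155, draw]
  -- iteration 5/6 --
  FD 2: (-19.032,8.875) -> (-20.845,9.72) [heading=155, draw]
  FD 3: (-20.845,9.72) -> (-23.564,10.988) [heading=155, draw]
  -- iteration 6/6 --
  FD 2: (-23.564,10.988) -> (-25.377,11.833) [heading=155, draw]
  FD 3: (-25.377,11.833) -> (-28.096,13.101) [heading=155, draw]
]
PD: pen down
FD 5: (-28.096,13.101) -> (-32.627,15.214) [heading=155, draw]
FD 20: (-32.627,15.214) -> (-50.753,23.667) [heading=155, draw]
Final: pos=(-50.753,23.667), heading=155, 15 segment(s) drawn

Segment endpoints: x in {-50.753, -32.627, -28.096, -25.377, -23.564, -20.845, -19.032, -16.314, -14.501, -11.782, -9.969, -7.25, -5.438, -2.719, -0.906, 0}, y in {0, 0.423, 1.268, 2.536, 3.381, 4.649, 5.494, 6.762, 7.607, 8.875, 9.72, 10.988, 11.833, 13.101, 15.214, 23.667}
xmin=-50.753, ymin=0, xmax=0, ymax=23.667

Answer: -50.753 0 0 23.667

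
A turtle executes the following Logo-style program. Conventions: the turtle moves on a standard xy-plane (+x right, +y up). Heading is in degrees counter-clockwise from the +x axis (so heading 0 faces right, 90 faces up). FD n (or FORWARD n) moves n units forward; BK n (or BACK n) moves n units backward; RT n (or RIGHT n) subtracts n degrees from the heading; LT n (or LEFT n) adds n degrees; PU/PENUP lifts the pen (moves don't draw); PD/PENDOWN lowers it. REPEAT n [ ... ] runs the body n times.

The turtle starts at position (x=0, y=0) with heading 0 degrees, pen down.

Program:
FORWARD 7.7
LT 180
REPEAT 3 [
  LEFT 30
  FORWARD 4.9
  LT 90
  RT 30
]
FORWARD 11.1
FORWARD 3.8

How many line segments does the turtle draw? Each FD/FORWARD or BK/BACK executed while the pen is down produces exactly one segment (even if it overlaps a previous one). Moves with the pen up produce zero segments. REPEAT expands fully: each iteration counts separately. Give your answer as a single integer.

Executing turtle program step by step:
Start: pos=(0,0), heading=0, pen down
FD 7.7: (0,0) -> (7.7,0) [heading=0, draw]
LT 180: heading 0 -> 180
REPEAT 3 [
  -- iteration 1/3 --
  LT 30: heading 180 -> 210
  FD 4.9: (7.7,0) -> (3.456,-2.45) [heading=210, draw]
  LT 90: heading 210 -> 300
  RT 30: heading 300 -> 270
  -- iteration 2/3 --
  LT 30: heading 270 -> 300
  FD 4.9: (3.456,-2.45) -> (5.906,-6.694) [heading=300, draw]
  LT 90: heading 300 -> 30
  RT 30: heading 30 -> 0
  -- iteration 3/3 --
  LT 30: heading 0 -> 30
  FD 4.9: (5.906,-6.694) -> (10.15,-4.244) [heading=30, draw]
  LT 90: heading 30 -> 120
  RT 30: heading 120 -> 90
]
FD 11.1: (10.15,-4.244) -> (10.15,6.856) [heading=90, draw]
FD 3.8: (10.15,6.856) -> (10.15,10.656) [heading=90, draw]
Final: pos=(10.15,10.656), heading=90, 6 segment(s) drawn
Segments drawn: 6

Answer: 6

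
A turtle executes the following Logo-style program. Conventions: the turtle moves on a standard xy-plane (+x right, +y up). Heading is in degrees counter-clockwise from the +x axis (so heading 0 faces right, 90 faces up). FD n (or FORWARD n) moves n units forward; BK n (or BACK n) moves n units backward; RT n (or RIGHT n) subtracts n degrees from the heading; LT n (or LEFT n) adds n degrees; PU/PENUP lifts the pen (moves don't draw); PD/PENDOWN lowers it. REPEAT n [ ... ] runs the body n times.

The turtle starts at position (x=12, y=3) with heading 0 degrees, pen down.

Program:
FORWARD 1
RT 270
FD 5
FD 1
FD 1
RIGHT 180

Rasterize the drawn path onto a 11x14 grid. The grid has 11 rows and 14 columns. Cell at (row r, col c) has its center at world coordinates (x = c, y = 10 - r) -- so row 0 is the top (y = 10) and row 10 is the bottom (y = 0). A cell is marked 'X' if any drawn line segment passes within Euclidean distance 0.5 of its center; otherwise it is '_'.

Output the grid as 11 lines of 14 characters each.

Answer: _____________X
_____________X
_____________X
_____________X
_____________X
_____________X
_____________X
____________XX
______________
______________
______________

Derivation:
Segment 0: (12,3) -> (13,3)
Segment 1: (13,3) -> (13,8)
Segment 2: (13,8) -> (13,9)
Segment 3: (13,9) -> (13,10)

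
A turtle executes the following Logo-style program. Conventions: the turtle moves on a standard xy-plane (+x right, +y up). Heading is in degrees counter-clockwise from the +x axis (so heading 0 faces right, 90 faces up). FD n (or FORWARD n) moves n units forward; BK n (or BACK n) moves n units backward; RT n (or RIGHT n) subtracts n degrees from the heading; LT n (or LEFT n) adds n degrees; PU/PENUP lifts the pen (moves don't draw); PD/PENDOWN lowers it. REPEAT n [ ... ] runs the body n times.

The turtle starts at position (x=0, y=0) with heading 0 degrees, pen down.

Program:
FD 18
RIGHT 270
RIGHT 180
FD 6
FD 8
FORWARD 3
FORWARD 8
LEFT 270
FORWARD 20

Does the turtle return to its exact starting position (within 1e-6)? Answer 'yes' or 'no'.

Answer: no

Derivation:
Executing turtle program step by step:
Start: pos=(0,0), heading=0, pen down
FD 18: (0,0) -> (18,0) [heading=0, draw]
RT 270: heading 0 -> 90
RT 180: heading 90 -> 270
FD 6: (18,0) -> (18,-6) [heading=270, draw]
FD 8: (18,-6) -> (18,-14) [heading=270, draw]
FD 3: (18,-14) -> (18,-17) [heading=270, draw]
FD 8: (18,-17) -> (18,-25) [heading=270, draw]
LT 270: heading 270 -> 180
FD 20: (18,-25) -> (-2,-25) [heading=180, draw]
Final: pos=(-2,-25), heading=180, 6 segment(s) drawn

Start position: (0, 0)
Final position: (-2, -25)
Distance = 25.08; >= 1e-6 -> NOT closed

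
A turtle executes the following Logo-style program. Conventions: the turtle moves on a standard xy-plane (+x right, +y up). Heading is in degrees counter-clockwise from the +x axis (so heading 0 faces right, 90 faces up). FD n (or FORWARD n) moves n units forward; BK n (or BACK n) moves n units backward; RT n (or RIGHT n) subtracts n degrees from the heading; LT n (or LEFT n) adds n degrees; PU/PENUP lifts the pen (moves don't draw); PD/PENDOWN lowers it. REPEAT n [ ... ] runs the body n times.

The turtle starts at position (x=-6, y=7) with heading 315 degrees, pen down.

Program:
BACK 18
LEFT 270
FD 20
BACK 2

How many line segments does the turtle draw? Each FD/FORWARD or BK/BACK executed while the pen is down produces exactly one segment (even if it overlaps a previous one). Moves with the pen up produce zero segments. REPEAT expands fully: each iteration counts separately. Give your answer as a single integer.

Executing turtle program step by step:
Start: pos=(-6,7), heading=315, pen down
BK 18: (-6,7) -> (-18.728,19.728) [heading=315, draw]
LT 270: heading 315 -> 225
FD 20: (-18.728,19.728) -> (-32.87,5.586) [heading=225, draw]
BK 2: (-32.87,5.586) -> (-31.456,7) [heading=225, draw]
Final: pos=(-31.456,7), heading=225, 3 segment(s) drawn
Segments drawn: 3

Answer: 3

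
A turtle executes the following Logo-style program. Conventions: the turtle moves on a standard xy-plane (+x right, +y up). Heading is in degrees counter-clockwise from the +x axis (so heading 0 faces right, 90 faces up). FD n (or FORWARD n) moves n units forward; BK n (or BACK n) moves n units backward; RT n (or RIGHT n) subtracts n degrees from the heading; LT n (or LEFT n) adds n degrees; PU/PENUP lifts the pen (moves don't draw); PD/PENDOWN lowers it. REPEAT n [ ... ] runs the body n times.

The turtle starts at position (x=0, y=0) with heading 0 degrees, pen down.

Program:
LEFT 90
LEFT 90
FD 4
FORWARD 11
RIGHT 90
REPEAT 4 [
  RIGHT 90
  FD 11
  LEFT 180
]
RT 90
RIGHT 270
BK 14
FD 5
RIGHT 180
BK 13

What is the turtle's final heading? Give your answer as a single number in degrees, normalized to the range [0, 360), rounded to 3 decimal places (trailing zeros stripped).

Answer: 270

Derivation:
Executing turtle program step by step:
Start: pos=(0,0), heading=0, pen down
LT 90: heading 0 -> 90
LT 90: heading 90 -> 180
FD 4: (0,0) -> (-4,0) [heading=180, draw]
FD 11: (-4,0) -> (-15,0) [heading=180, draw]
RT 90: heading 180 -> 90
REPEAT 4 [
  -- iteration 1/4 --
  RT 90: heading 90 -> 0
  FD 11: (-15,0) -> (-4,0) [heading=0, draw]
  LT 180: heading 0 -> 180
  -- iteration 2/4 --
  RT 90: heading 180 -> 90
  FD 11: (-4,0) -> (-4,11) [heading=90, draw]
  LT 180: heading 90 -> 270
  -- iteration 3/4 --
  RT 90: heading 270 -> 180
  FD 11: (-4,11) -> (-15,11) [heading=180, draw]
  LT 180: heading 180 -> 0
  -- iteration 4/4 --
  RT 90: heading 0 -> 270
  FD 11: (-15,11) -> (-15,0) [heading=270, draw]
  LT 180: heading 270 -> 90
]
RT 90: heading 90 -> 0
RT 270: heading 0 -> 90
BK 14: (-15,0) -> (-15,-14) [heading=90, draw]
FD 5: (-15,-14) -> (-15,-9) [heading=90, draw]
RT 180: heading 90 -> 270
BK 13: (-15,-9) -> (-15,4) [heading=270, draw]
Final: pos=(-15,4), heading=270, 9 segment(s) drawn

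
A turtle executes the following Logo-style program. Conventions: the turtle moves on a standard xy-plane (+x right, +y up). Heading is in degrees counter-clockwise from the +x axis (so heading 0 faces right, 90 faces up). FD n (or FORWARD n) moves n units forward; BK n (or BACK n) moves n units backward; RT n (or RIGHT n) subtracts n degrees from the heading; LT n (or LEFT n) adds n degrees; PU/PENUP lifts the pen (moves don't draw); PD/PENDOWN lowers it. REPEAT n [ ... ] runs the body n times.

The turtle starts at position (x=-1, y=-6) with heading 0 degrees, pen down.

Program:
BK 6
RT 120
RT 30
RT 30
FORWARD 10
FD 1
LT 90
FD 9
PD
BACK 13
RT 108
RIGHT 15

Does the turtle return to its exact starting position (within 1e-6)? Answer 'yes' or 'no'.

Executing turtle program step by step:
Start: pos=(-1,-6), heading=0, pen down
BK 6: (-1,-6) -> (-7,-6) [heading=0, draw]
RT 120: heading 0 -> 240
RT 30: heading 240 -> 210
RT 30: heading 210 -> 180
FD 10: (-7,-6) -> (-17,-6) [heading=180, draw]
FD 1: (-17,-6) -> (-18,-6) [heading=180, draw]
LT 90: heading 180 -> 270
FD 9: (-18,-6) -> (-18,-15) [heading=270, draw]
PD: pen down
BK 13: (-18,-15) -> (-18,-2) [heading=270, draw]
RT 108: heading 270 -> 162
RT 15: heading 162 -> 147
Final: pos=(-18,-2), heading=147, 5 segment(s) drawn

Start position: (-1, -6)
Final position: (-18, -2)
Distance = 17.464; >= 1e-6 -> NOT closed

Answer: no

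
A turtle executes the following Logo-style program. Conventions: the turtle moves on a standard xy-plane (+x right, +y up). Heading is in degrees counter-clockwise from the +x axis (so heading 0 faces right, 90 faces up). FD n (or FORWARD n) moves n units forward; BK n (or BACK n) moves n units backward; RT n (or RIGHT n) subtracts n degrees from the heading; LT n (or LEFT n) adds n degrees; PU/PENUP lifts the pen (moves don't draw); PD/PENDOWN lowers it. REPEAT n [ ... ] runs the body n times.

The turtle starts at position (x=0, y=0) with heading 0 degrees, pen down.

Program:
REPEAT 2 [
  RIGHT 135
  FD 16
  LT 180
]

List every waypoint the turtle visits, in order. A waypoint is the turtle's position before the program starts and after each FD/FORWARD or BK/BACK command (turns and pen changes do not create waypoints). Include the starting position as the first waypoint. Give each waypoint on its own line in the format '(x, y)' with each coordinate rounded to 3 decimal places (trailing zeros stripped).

Answer: (0, 0)
(-11.314, -11.314)
(-11.314, -27.314)

Derivation:
Executing turtle program step by step:
Start: pos=(0,0), heading=0, pen down
REPEAT 2 [
  -- iteration 1/2 --
  RT 135: heading 0 -> 225
  FD 16: (0,0) -> (-11.314,-11.314) [heading=225, draw]
  LT 180: heading 225 -> 45
  -- iteration 2/2 --
  RT 135: heading 45 -> 270
  FD 16: (-11.314,-11.314) -> (-11.314,-27.314) [heading=270, draw]
  LT 180: heading 270 -> 90
]
Final: pos=(-11.314,-27.314), heading=90, 2 segment(s) drawn
Waypoints (3 total):
(0, 0)
(-11.314, -11.314)
(-11.314, -27.314)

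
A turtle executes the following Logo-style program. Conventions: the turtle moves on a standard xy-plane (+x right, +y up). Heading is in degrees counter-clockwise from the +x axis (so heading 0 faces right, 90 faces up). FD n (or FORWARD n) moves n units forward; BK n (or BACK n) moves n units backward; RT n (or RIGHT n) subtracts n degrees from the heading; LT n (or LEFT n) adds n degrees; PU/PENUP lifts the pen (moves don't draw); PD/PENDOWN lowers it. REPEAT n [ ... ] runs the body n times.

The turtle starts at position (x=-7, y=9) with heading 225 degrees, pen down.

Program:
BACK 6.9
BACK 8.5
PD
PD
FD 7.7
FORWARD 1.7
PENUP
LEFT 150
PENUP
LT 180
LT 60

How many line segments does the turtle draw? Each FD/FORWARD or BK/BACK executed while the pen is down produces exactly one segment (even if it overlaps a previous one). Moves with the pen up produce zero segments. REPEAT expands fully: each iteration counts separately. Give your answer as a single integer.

Executing turtle program step by step:
Start: pos=(-7,9), heading=225, pen down
BK 6.9: (-7,9) -> (-2.121,13.879) [heading=225, draw]
BK 8.5: (-2.121,13.879) -> (3.889,19.889) [heading=225, draw]
PD: pen down
PD: pen down
FD 7.7: (3.889,19.889) -> (-1.555,14.445) [heading=225, draw]
FD 1.7: (-1.555,14.445) -> (-2.757,13.243) [heading=225, draw]
PU: pen up
LT 150: heading 225 -> 15
PU: pen up
LT 180: heading 15 -> 195
LT 60: heading 195 -> 255
Final: pos=(-2.757,13.243), heading=255, 4 segment(s) drawn
Segments drawn: 4

Answer: 4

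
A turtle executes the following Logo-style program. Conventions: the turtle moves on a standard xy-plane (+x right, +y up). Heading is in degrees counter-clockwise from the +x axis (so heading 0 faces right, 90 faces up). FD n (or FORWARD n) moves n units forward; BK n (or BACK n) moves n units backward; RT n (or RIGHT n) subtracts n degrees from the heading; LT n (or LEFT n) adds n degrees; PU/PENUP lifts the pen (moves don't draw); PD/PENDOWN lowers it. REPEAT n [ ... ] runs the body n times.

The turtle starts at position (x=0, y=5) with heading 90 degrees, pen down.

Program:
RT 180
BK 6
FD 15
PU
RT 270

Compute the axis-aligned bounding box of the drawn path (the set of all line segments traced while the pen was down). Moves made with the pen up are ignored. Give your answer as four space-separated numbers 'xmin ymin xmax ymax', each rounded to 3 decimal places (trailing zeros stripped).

Executing turtle program step by step:
Start: pos=(0,5), heading=90, pen down
RT 180: heading 90 -> 270
BK 6: (0,5) -> (0,11) [heading=270, draw]
FD 15: (0,11) -> (0,-4) [heading=270, draw]
PU: pen up
RT 270: heading 270 -> 0
Final: pos=(0,-4), heading=0, 2 segment(s) drawn

Segment endpoints: x in {0, 0, 0}, y in {-4, 5, 11}
xmin=0, ymin=-4, xmax=0, ymax=11

Answer: 0 -4 0 11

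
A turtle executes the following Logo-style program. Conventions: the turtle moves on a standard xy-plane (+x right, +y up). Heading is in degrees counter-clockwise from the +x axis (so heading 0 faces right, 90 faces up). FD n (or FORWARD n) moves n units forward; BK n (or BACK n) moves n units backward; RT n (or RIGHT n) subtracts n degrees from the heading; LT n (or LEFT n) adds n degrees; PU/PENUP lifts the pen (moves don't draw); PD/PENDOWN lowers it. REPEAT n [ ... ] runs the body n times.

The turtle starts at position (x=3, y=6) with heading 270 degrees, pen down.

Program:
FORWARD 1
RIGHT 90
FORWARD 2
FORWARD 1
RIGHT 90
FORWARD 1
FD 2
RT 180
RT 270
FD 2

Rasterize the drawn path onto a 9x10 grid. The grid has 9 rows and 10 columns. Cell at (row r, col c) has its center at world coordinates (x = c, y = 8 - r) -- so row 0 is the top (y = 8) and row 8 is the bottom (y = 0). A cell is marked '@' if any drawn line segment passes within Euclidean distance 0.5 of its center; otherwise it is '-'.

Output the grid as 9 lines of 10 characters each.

Segment 0: (3,6) -> (3,5)
Segment 1: (3,5) -> (1,5)
Segment 2: (1,5) -> (0,5)
Segment 3: (0,5) -> (0,6)
Segment 4: (0,6) -> (0,8)
Segment 5: (0,8) -> (2,8)

Answer: @@@-------
@---------
@--@------
@@@@------
----------
----------
----------
----------
----------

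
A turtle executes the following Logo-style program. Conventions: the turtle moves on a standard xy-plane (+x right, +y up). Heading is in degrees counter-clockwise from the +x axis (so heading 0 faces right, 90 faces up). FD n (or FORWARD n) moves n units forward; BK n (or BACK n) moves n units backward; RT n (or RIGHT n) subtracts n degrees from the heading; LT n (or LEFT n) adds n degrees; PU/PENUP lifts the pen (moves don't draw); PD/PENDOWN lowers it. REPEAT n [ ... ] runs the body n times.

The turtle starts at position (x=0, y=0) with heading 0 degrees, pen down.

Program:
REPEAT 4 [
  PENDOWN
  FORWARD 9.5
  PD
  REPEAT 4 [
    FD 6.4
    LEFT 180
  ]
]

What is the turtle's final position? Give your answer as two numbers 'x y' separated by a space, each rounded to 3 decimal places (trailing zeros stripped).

Answer: 38 0

Derivation:
Executing turtle program step by step:
Start: pos=(0,0), heading=0, pen down
REPEAT 4 [
  -- iteration 1/4 --
  PD: pen down
  FD 9.5: (0,0) -> (9.5,0) [heading=0, draw]
  PD: pen down
  REPEAT 4 [
    -- iteration 1/4 --
    FD 6.4: (9.5,0) -> (15.9,0) [heading=0, draw]
    LT 180: heading 0 -> 180
    -- iteration 2/4 --
    FD 6.4: (15.9,0) -> (9.5,0) [heading=180, draw]
    LT 180: heading 180 -> 0
    -- iteration 3/4 --
    FD 6.4: (9.5,0) -> (15.9,0) [heading=0, draw]
    LT 180: heading 0 -> 180
    -- iteration 4/4 --
    FD 6.4: (15.9,0) -> (9.5,0) [heading=180, draw]
    LT 180: heading 180 -> 0
  ]
  -- iteration 2/4 --
  PD: pen down
  FD 9.5: (9.5,0) -> (19,0) [heading=0, draw]
  PD: pen down
  REPEAT 4 [
    -- iteration 1/4 --
    FD 6.4: (19,0) -> (25.4,0) [heading=0, draw]
    LT 180: heading 0 -> 180
    -- iteration 2/4 --
    FD 6.4: (25.4,0) -> (19,0) [heading=180, draw]
    LT 180: heading 180 -> 0
    -- iteration 3/4 --
    FD 6.4: (19,0) -> (25.4,0) [heading=0, draw]
    LT 180: heading 0 -> 180
    -- iteration 4/4 --
    FD 6.4: (25.4,0) -> (19,0) [heading=180, draw]
    LT 180: heading 180 -> 0
  ]
  -- iteration 3/4 --
  PD: pen down
  FD 9.5: (19,0) -> (28.5,0) [heading=0, draw]
  PD: pen down
  REPEAT 4 [
    -- iteration 1/4 --
    FD 6.4: (28.5,0) -> (34.9,0) [heading=0, draw]
    LT 180: heading 0 -> 180
    -- iteration 2/4 --
    FD 6.4: (34.9,0) -> (28.5,0) [heading=180, draw]
    LT 180: heading 180 -> 0
    -- iteration 3/4 --
    FD 6.4: (28.5,0) -> (34.9,0) [heading=0, draw]
    LT 180: heading 0 -> 180
    -- iteration 4/4 --
    FD 6.4: (34.9,0) -> (28.5,0) [heading=180, draw]
    LT 180: heading 180 -> 0
  ]
  -- iteration 4/4 --
  PD: pen down
  FD 9.5: (28.5,0) -> (38,0) [heading=0, draw]
  PD: pen down
  REPEAT 4 [
    -- iteration 1/4 --
    FD 6.4: (38,0) -> (44.4,0) [heading=0, draw]
    LT 180: heading 0 -> 180
    -- iteration 2/4 --
    FD 6.4: (44.4,0) -> (38,0) [heading=180, draw]
    LT 180: heading 180 -> 0
    -- iteration 3/4 --
    FD 6.4: (38,0) -> (44.4,0) [heading=0, draw]
    LT 180: heading 0 -> 180
    -- iteration 4/4 --
    FD 6.4: (44.4,0) -> (38,0) [heading=180, draw]
    LT 180: heading 180 -> 0
  ]
]
Final: pos=(38,0), heading=0, 20 segment(s) drawn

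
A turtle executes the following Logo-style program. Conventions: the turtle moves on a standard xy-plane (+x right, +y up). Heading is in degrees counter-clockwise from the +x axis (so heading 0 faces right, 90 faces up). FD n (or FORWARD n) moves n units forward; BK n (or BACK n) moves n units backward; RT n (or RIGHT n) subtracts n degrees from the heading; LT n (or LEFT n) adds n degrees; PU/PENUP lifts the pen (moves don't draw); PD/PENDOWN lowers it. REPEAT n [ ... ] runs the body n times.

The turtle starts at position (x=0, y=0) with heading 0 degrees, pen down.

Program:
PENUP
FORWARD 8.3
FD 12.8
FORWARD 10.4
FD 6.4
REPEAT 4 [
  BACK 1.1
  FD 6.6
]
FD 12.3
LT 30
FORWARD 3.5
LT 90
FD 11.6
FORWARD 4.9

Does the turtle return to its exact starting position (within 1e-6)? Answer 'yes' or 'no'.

Executing turtle program step by step:
Start: pos=(0,0), heading=0, pen down
PU: pen up
FD 8.3: (0,0) -> (8.3,0) [heading=0, move]
FD 12.8: (8.3,0) -> (21.1,0) [heading=0, move]
FD 10.4: (21.1,0) -> (31.5,0) [heading=0, move]
FD 6.4: (31.5,0) -> (37.9,0) [heading=0, move]
REPEAT 4 [
  -- iteration 1/4 --
  BK 1.1: (37.9,0) -> (36.8,0) [heading=0, move]
  FD 6.6: (36.8,0) -> (43.4,0) [heading=0, move]
  -- iteration 2/4 --
  BK 1.1: (43.4,0) -> (42.3,0) [heading=0, move]
  FD 6.6: (42.3,0) -> (48.9,0) [heading=0, move]
  -- iteration 3/4 --
  BK 1.1: (48.9,0) -> (47.8,0) [heading=0, move]
  FD 6.6: (47.8,0) -> (54.4,0) [heading=0, move]
  -- iteration 4/4 --
  BK 1.1: (54.4,0) -> (53.3,0) [heading=0, move]
  FD 6.6: (53.3,0) -> (59.9,0) [heading=0, move]
]
FD 12.3: (59.9,0) -> (72.2,0) [heading=0, move]
LT 30: heading 0 -> 30
FD 3.5: (72.2,0) -> (75.231,1.75) [heading=30, move]
LT 90: heading 30 -> 120
FD 11.6: (75.231,1.75) -> (69.431,11.796) [heading=120, move]
FD 4.9: (69.431,11.796) -> (66.981,16.039) [heading=120, move]
Final: pos=(66.981,16.039), heading=120, 0 segment(s) drawn

Start position: (0, 0)
Final position: (66.981, 16.039)
Distance = 68.875; >= 1e-6 -> NOT closed

Answer: no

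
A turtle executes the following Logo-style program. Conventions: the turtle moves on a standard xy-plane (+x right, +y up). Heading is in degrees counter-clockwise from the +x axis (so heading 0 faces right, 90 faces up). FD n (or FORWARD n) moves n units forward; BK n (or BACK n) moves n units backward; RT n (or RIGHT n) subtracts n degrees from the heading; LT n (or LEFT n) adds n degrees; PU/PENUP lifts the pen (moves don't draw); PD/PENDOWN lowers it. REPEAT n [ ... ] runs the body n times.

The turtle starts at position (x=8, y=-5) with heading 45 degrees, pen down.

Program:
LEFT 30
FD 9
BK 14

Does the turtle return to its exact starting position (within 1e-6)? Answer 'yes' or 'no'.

Executing turtle program step by step:
Start: pos=(8,-5), heading=45, pen down
LT 30: heading 45 -> 75
FD 9: (8,-5) -> (10.329,3.693) [heading=75, draw]
BK 14: (10.329,3.693) -> (6.706,-9.83) [heading=75, draw]
Final: pos=(6.706,-9.83), heading=75, 2 segment(s) drawn

Start position: (8, -5)
Final position: (6.706, -9.83)
Distance = 5; >= 1e-6 -> NOT closed

Answer: no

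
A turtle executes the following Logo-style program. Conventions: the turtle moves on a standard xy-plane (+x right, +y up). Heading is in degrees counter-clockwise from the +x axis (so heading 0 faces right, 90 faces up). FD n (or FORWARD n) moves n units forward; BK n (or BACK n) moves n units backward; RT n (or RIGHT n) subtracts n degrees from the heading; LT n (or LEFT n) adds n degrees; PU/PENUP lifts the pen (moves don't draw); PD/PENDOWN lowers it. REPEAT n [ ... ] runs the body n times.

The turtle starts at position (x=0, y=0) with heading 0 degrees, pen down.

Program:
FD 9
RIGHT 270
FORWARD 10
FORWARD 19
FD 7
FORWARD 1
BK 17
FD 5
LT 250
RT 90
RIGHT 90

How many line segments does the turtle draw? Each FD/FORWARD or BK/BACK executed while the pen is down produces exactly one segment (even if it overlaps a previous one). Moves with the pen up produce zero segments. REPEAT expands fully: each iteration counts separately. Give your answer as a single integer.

Answer: 7

Derivation:
Executing turtle program step by step:
Start: pos=(0,0), heading=0, pen down
FD 9: (0,0) -> (9,0) [heading=0, draw]
RT 270: heading 0 -> 90
FD 10: (9,0) -> (9,10) [heading=90, draw]
FD 19: (9,10) -> (9,29) [heading=90, draw]
FD 7: (9,29) -> (9,36) [heading=90, draw]
FD 1: (9,36) -> (9,37) [heading=90, draw]
BK 17: (9,37) -> (9,20) [heading=90, draw]
FD 5: (9,20) -> (9,25) [heading=90, draw]
LT 250: heading 90 -> 340
RT 90: heading 340 -> 250
RT 90: heading 250 -> 160
Final: pos=(9,25), heading=160, 7 segment(s) drawn
Segments drawn: 7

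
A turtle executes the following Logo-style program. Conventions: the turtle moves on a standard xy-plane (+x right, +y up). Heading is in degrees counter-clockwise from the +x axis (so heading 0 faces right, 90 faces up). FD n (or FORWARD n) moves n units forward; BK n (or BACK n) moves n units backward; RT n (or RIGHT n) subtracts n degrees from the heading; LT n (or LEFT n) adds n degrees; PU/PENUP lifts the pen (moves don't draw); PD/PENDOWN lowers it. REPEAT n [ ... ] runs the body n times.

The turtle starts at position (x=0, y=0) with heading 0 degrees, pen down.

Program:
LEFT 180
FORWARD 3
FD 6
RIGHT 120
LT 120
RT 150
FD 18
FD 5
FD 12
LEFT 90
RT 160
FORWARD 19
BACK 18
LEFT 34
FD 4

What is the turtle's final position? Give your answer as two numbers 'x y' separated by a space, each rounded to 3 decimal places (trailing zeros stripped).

Executing turtle program step by step:
Start: pos=(0,0), heading=0, pen down
LT 180: heading 0 -> 180
FD 3: (0,0) -> (-3,0) [heading=180, draw]
FD 6: (-3,0) -> (-9,0) [heading=180, draw]
RT 120: heading 180 -> 60
LT 120: heading 60 -> 180
RT 150: heading 180 -> 30
FD 18: (-9,0) -> (6.588,9) [heading=30, draw]
FD 5: (6.588,9) -> (10.919,11.5) [heading=30, draw]
FD 12: (10.919,11.5) -> (21.311,17.5) [heading=30, draw]
LT 90: heading 30 -> 120
RT 160: heading 120 -> 320
FD 19: (21.311,17.5) -> (35.866,5.287) [heading=320, draw]
BK 18: (35.866,5.287) -> (22.077,16.857) [heading=320, draw]
LT 34: heading 320 -> 354
FD 4: (22.077,16.857) -> (26.055,16.439) [heading=354, draw]
Final: pos=(26.055,16.439), heading=354, 8 segment(s) drawn

Answer: 26.055 16.439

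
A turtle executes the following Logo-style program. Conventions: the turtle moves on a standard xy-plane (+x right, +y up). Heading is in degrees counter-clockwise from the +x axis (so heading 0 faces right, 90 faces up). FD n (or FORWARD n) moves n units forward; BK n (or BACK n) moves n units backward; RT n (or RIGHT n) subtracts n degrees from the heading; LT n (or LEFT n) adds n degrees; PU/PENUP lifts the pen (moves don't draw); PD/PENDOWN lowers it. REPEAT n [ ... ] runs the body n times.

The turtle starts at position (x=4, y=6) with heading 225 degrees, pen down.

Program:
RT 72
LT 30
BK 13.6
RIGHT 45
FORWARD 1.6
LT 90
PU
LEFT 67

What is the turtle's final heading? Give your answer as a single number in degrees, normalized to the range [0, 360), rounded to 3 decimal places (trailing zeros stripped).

Executing turtle program step by step:
Start: pos=(4,6), heading=225, pen down
RT 72: heading 225 -> 153
LT 30: heading 153 -> 183
BK 13.6: (4,6) -> (17.581,6.712) [heading=183, draw]
RT 45: heading 183 -> 138
FD 1.6: (17.581,6.712) -> (16.392,7.782) [heading=138, draw]
LT 90: heading 138 -> 228
PU: pen up
LT 67: heading 228 -> 295
Final: pos=(16.392,7.782), heading=295, 2 segment(s) drawn

Answer: 295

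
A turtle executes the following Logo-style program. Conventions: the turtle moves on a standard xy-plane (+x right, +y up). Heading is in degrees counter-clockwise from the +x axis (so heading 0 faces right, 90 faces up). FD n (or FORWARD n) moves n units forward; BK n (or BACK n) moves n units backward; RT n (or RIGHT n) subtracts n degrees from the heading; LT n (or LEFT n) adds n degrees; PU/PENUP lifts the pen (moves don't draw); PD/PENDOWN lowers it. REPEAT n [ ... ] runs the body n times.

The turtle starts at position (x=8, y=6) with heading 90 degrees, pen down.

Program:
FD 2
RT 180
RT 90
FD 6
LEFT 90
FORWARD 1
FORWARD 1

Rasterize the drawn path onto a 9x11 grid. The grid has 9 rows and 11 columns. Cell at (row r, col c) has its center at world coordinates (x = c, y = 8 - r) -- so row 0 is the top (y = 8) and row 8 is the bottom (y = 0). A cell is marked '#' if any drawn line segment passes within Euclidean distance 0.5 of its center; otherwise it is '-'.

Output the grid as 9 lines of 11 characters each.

Answer: --#######--
--#-----#--
--#-----#--
-----------
-----------
-----------
-----------
-----------
-----------

Derivation:
Segment 0: (8,6) -> (8,8)
Segment 1: (8,8) -> (2,8)
Segment 2: (2,8) -> (2,7)
Segment 3: (2,7) -> (2,6)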